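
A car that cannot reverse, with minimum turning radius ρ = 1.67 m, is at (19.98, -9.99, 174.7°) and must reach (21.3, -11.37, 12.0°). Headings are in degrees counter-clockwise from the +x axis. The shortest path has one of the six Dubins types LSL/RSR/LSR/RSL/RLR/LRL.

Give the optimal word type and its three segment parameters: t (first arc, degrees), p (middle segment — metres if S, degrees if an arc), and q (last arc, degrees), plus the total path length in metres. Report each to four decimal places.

Let ψ = atan2(Δy, Δx) = atan2(-1.38, 1.32) = -46.2730° be the start→goal bearing.
Normalize: d = |goal − start| / ρ = 1.909660/1.67 = 1.143509, α = (θ_start − ψ) mod 360° = 220.9730° = 3.856707 rad, β = (θ_goal − ψ) mod 360° = 58.2730° = 1.017056 rad.
Common terms: sin α = -0.655704, cos α = -0.755018, sin β = 0.850564, cos β = 0.525872, cos(α−β) = -0.954761, d² = 1.307612. Work in radians in the unit-radius frame; every candidate has L = ρ·(t + p + q).
LSL: p² = 2 + d² − 2cos(α−β) + 2d(sin α − sin β) = 1.772274; p = √p² = 1.331268; φ = atan2(cos β − cos α, d + sin α − sin β) = 1.846777 rad; t = (φ − α) mod 2π = 4.273256 rad, q = (β − φ) mod 2π = 5.453464 rad → L = 1.67·(4.273256 + 1.331268 + 5.453464) = 1.67·11.057988 = 18.466840 m
RSR: p² = 2 + d² − 2cos(α−β) + 2d(sin β − sin α) = 8.661994; p = √p² = 2.943127; φ = atan2(cos α − cos β, d − sin α + sin β) = -0.450276 rad; t = (α − φ) mod 2π = 4.306983 rad, q = (φ − β) mod 2π = 4.815853 rad → L = 1.67·(4.306983 + 2.943127 + 4.815853) = 1.67·12.065963 = 20.150157 m
LSR: p² = d² − 2 + 2cos(α−β) + 2d(sin α + sin β) = -2.156261 < 0 → infeasible
RSL: p² = d² − 2 + 2cos(α−β) − 2d(sin α + sin β) = -3.047557 < 0 → infeasible
RLR: c = (6 − d² + 2cos(α−β) + 2d(sin α − sin β))/8 = -0.082749; p = 2π − arccos c = 4.629545 rad; φ = atan2(cos α − cos β, d − sin α + sin β) = -0.450276 rad; t = (α − φ + p/2) mod 2π = 0.338570 rad, q = (α − β − t + p) mod 2π = 0.847440 rad → L = 1.67·(0.338570 + 4.629545 + 0.847440) = 1.67·5.815555 = 9.711978 m
LRL: c = (6 − d² + 2cos(α−β) − 2d(sin α − sin β))/8 = 0.778466; p = 2π − arccos c = 5.604607 rad; φ = atan2(cos β − cos α, d + sin α − sin β) = 1.846777 rad; t = (φ − α + p/2) mod 2π = 0.792374 rad, q = (β − α − t + p) mod 2π = 1.972582 rad → L = 1.67·(0.792374 + 5.604607 + 1.972582) = 1.67·8.369563 = 13.977170 m
Shortest: RLR with L = 9.711978 m ≈ 9.7120 m
Convert RLR to answer units (arcs ×180/π): t = 0.338570·180/π = 19.3986°, p = 4.629545·180/π = 265.2534°, q = 0.847440·180/π = 48.5547°, L = 9.7120 m.

RLR: t = 19.3986°, p = 265.2534°, q = 48.5547°, L = 9.7120 m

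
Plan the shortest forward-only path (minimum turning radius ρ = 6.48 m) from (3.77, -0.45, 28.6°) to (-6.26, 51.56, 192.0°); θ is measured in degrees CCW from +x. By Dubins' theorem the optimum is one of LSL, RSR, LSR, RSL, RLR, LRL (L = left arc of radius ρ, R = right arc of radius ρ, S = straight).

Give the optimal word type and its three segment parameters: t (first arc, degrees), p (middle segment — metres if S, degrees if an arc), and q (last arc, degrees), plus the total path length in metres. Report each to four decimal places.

Let ψ = atan2(Δy, Δx) = atan2(52.01, -10.03) = 100.9154° be the start→goal bearing.
Normalize: d = |goal − start| / ρ = 52.968302/6.48 = 8.174121, α = (θ_start − ψ) mod 360° = 287.6846° = 5.021044 rad, β = (θ_goal − ψ) mod 360° = 91.0846° = 1.589727 rad.
Common terms: sin α = -0.952743, cos α = 0.303778, sin β = 0.999821, cos β = -0.018930, cos(α−β) = -0.958323, d² = 66.816248. Work in radians in the unit-radius frame; every candidate has L = ρ·(t + p + q).
LSL: p² = 2 + d² − 2cos(α−β) + 2d(sin α − sin β) = 38.811911; p = √p² = 6.229921; φ = atan2(cos β − cos α, d + sin α − sin β) = -0.051823 rad; t = (φ − α) mod 2π = 1.210318 rad, q = (β − φ) mod 2π = 1.641550 rad → L = 6.48·(1.210318 + 6.229921 + 1.641550) = 6.48·9.081789 = 58.849990 m
RSR: p² = 2 + d² − 2cos(α−β) + 2d(sin β − sin α) = 102.653877; p = √p² = 10.131825; φ = atan2(cos α − cos β, d − sin α + sin β) = 0.031856 rad; t = (α − φ) mod 2π = 4.989188 rad, q = (φ − β) mod 2π = 4.725315 rad → L = 6.48·(4.989188 + 10.131825 + 4.725315) = 6.48·19.846328 = 128.604203 m
LSR: p² = d² − 2 + 2cos(α−β) + 2d(sin α + sin β) = 63.669244; p = √p² = 7.979301; φ = atan2(−cos α − cos β, d + sin α + sin β) − atan2(−2, p) = 0.210955 rad; t = (φ − α) mod 2π = 1.473096 rad, q = (φ − β) mod 2π = 4.904413 rad → L = 6.48·(1.473096 + 7.979301 + 4.904413) = 6.48·14.356810 = 93.032128 m
RSL: p² = d² − 2 + 2cos(α−β) − 2d(sin α + sin β) = 62.129962; p = √p² = 7.882256; φ = atan2(cos α + cos β, d − sin α − sin β) − atan2(2, p) = -0.213455 rad; t = (α − φ) mod 2π = 5.234500 rad, q = (β − φ) mod 2π = 1.803182 rad → L = 6.48·(5.234500 + 7.882256 + 1.803182) = 6.48·14.919938 = 96.681198 m
RLR: c = (6 − d² + 2cos(α−β) + 2d(sin α − sin β))/8 = -11.831735, |c| > 1 → infeasible
LRL: c = (6 − d² + 2cos(α−β) − 2d(sin α − sin β))/8 = -3.851489, |c| > 1 → infeasible
Shortest: LSL with L = 58.849990 m ≈ 58.8500 m
Convert LSL to answer units (arcs ×180/π): t = 1.210318·180/π = 69.3461°, p = ρ·p = 6.48·6.229921 = 40.3699 m, q = 1.641550·180/π = 94.0539°, L = 58.8500 m.

LSL: t = 69.3461°, p = 40.3699 m, q = 94.0539°, L = 58.8500 m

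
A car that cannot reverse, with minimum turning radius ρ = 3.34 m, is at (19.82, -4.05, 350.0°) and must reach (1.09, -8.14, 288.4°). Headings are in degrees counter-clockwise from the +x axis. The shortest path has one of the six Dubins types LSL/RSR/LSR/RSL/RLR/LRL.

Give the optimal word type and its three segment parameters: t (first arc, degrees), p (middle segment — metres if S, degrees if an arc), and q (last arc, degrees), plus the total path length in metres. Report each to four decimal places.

Let ψ = atan2(Δy, Δx) = atan2(-4.09, -18.73) = -167.6819° be the start→goal bearing.
Normalize: d = |goal − start| / ρ = 19.171359/3.34 = 5.739928, α = (θ_start − ψ) mod 360° = 157.6819° = 2.752068 rad, β = (θ_goal − ψ) mod 360° = 96.0819° = 1.676945 rad.
Common terms: sin α = 0.379748, cos α = -0.925090, sin β = 0.994371, cos β = -0.105950, cos(α−β) = 0.475624, d² = 32.946771. Work in radians in the unit-radius frame; every candidate has L = ρ·(t + p + q).
LSL: p² = 2 + d² − 2cos(α−β) + 2d(sin α − sin β) = 26.939739; p = √p² = 5.190351; φ = atan2(cos β − cos α, d + sin α − sin β) = 0.158482 rad; t = (φ − α) mod 2π = 3.689599 rad, q = (β − φ) mod 2π = 1.518463 rad → L = 3.34·(3.689599 + 5.190351 + 1.518463) = 3.34·10.398413 = 34.730700 m
RSR: p² = 2 + d² − 2cos(α−β) + 2d(sin β − sin α) = 41.051306; p = √p² = 6.407129; φ = atan2(cos α − cos β, d − sin α + sin β) = -0.128199 rad; t = (α − φ) mod 2π = 2.880267 rad, q = (φ − β) mod 2π = 4.478041 rad → L = 3.34·(2.880267 + 6.407129 + 4.478041) = 3.34·13.765437 = 45.976561 m
LSR: p² = d² − 2 + 2cos(α−β) + 2d(sin α + sin β) = 47.672718; p = √p² = 6.904543; φ = atan2(−cos α − cos β, d + sin α + sin β) − atan2(−2, p) = 0.425876 rad; t = (φ − α) mod 2π = 3.956993 rad, q = (φ − β) mod 2π = 5.032116 rad → L = 3.34·(3.956993 + 6.904543 + 5.032116) = 3.34·15.893652 = 53.084797 m
RSL: p² = d² − 2 + 2cos(α−β) − 2d(sin α + sin β) = 16.123321; p = √p² = 4.015386; φ = atan2(cos α + cos β, d − sin α − sin β) − atan2(2, p) = -0.694027 rad; t = (α − φ) mod 2π = 3.446095 rad, q = (β − φ) mod 2π = 2.370972 rad → L = 3.34·(3.446095 + 4.015386 + 2.370972) = 3.34·9.832453 = 32.840394 m
RLR: c = (6 − d² + 2cos(α−β) + 2d(sin α − sin β))/8 = -4.131413, |c| > 1 → infeasible
LRL: c = (6 − d² + 2cos(α−β) − 2d(sin α − sin β))/8 = -2.367467, |c| > 1 → infeasible
Shortest: RSL with L = 32.840394 m ≈ 32.8404 m
Convert RSL to answer units (arcs ×180/π): t = 3.446095·180/π = 197.4467°, p = ρ·p = 3.34·4.015386 = 13.4114 m, q = 2.370972·180/π = 135.8467°, L = 32.8404 m.

RSL: t = 197.4467°, p = 13.4114 m, q = 135.8467°, L = 32.8404 m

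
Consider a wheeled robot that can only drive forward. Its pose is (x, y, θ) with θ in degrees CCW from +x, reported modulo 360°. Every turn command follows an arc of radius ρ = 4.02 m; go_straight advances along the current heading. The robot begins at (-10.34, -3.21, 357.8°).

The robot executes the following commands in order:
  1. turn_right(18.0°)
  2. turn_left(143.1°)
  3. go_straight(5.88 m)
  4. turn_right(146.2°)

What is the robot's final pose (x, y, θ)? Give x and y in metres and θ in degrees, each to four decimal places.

set_pose: (x, y, θ) = (-10.3400, -3.2100, 357.8000°), ρ = 4.02
turn_right(18.0°): centre at ρ to the right, rotate −18.0° → (-9.1062, -3.4543, 339.8000°)
turn_left(143.1°): centre at ρ to the left, rotate +143.1° → (-4.3428, 2.5020, 482.9000° ≡ 122.9000°)
go_straight(5.88): x += 5.88·cos θ, y += 5.88·sin θ → (-7.5367, 7.4390, 122.9000°)
turn_right(146.2°): centre at ρ to the right, rotate −146.2° → (-2.5714, 13.3147, -23.3000° ≡ 336.7000°)

(-2.5714, 13.3147, 336.7000°)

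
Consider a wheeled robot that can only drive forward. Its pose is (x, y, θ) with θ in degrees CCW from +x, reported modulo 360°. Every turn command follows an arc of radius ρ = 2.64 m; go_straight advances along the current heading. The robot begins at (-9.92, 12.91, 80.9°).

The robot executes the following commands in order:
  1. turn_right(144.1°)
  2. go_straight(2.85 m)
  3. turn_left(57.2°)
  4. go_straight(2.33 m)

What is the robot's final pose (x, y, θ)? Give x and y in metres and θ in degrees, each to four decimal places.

set_pose: (x, y, θ) = (-9.9200, 12.9100, 80.9000°), ρ = 2.64
turn_right(144.1°): centre at ρ to the right, rotate −144.1° → (-4.9568, 13.6828, -63.2000° ≡ 296.8000°)
go_straight(2.85): x += 2.85·cos θ, y += 2.85·sin θ → (-3.6718, 11.1389, 296.8000°)
turn_left(57.2°): centre at ρ to the left, rotate +57.2° → (-1.5913, 9.7037, 354.0000°)
go_straight(2.33): x += 2.33·cos θ, y += 2.33·sin θ → (0.7259, 9.4601, 354.0000°)

(0.7259, 9.4601, 354.0000°)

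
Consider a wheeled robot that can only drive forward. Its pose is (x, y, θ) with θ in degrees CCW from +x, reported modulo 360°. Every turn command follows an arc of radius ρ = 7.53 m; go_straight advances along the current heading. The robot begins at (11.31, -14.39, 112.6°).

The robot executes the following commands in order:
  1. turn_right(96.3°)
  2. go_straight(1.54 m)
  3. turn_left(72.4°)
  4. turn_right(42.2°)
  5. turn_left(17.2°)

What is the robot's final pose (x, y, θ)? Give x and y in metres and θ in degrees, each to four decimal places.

(26.3956, 10.0793, 63.7000°)

set_pose: (x, y, θ) = (11.3100, -14.3900, 112.6000°), ρ = 7.53
turn_right(96.3°): centre at ρ to the right, rotate −96.3° → (16.1484, -4.2689, 16.3000°)
go_straight(1.54): x += 1.54·cos θ, y += 1.54·sin θ → (17.6265, -3.8367, 16.3000°)
turn_left(72.4°): centre at ρ to the left, rotate +72.4° → (23.0411, 3.2198, 88.7000°)
turn_right(42.2°): centre at ρ to the right, rotate −42.2° → (25.1071, 8.2323, 46.5000°)
turn_left(17.2°): centre at ρ to the left, rotate +17.2° → (26.3956, 10.0793, 63.7000°)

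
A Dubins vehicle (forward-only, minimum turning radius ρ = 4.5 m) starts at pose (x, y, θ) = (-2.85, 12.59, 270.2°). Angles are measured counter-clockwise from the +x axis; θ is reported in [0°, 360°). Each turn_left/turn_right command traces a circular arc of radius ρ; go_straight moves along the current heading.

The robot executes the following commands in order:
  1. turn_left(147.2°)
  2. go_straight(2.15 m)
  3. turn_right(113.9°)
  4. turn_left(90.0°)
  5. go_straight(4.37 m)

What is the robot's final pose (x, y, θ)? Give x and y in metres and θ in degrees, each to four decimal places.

set_pose: (x, y, θ) = (-2.8500, 12.5900, 270.2000°), ρ = 4.5
turn_left(147.2°): centre at ρ to the left, rotate +147.2° → (5.4410, 10.1812, 417.4000° ≡ 57.4000°)
go_straight(2.15): x += 2.15·cos θ, y += 2.15·sin θ → (6.5994, 11.9925, 57.4000°)
turn_right(113.9°): centre at ρ to the right, rotate −113.9° → (14.1429, 12.0518, -56.5000° ≡ 303.5000°)
turn_left(90.0°): centre at ρ to the left, rotate +90.0° → (20.3791, 10.7830, 393.5000° ≡ 33.5000°)
go_straight(4.37): x += 4.37·cos θ, y += 4.37·sin θ → (24.0232, 13.1950, 33.5000°)

(24.0232, 13.1950, 33.5000°)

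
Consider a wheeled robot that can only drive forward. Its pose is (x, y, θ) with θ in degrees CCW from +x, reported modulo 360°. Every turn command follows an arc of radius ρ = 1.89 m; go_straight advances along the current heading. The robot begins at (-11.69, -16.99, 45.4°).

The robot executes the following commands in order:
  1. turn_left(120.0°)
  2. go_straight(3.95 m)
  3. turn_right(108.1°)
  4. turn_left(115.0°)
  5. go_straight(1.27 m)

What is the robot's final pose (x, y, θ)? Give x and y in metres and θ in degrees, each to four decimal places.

set_pose: (x, y, θ) = (-11.6900, -16.9900, 45.4000°), ρ = 1.89
turn_left(120.0°): centre at ρ to the left, rotate +120.0° → (-12.5593, -13.8340, 165.4000°)
go_straight(3.95): x += 3.95·cos θ, y += 3.95·sin θ → (-16.3818, -12.8383, 165.4000°)
turn_right(108.1°): centre at ρ to the right, rotate −108.1° → (-17.4958, -9.9883, 57.3000°)
turn_left(115.0°): centre at ρ to the left, rotate +115.0° → (-18.8330, -7.0942, 172.3000°)
go_straight(1.27): x += 1.27·cos θ, y += 1.27·sin θ → (-20.0916, -6.9241, 172.3000°)

(-20.0916, -6.9241, 172.3000°)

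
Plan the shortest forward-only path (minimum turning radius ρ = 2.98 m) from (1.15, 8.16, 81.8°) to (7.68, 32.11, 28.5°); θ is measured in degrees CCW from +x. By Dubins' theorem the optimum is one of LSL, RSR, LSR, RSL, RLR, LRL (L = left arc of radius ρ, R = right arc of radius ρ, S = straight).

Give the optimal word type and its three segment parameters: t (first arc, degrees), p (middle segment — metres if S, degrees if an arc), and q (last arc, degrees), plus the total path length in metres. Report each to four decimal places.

RSR: t = 4.7490°, p = 22.3239 m, q = 48.5510°, L = 25.0960 m

Let ψ = atan2(Δy, Δx) = atan2(23.95, 6.53) = 74.7489° be the start→goal bearing.
Normalize: d = |goal − start| / ρ = 24.824250/2.98 = 8.330285, α = (θ_start − ψ) mod 360° = 7.0511° = 0.123064 rad, β = (θ_goal − ψ) mod 360° = 313.7511° = 5.475989 rad.
Common terms: sin α = 0.122754, cos α = 0.992437, sin β = -0.722351, cos β = 0.691527, cos(α−β) = 0.597625, d² = 69.393653. Work in radians in the unit-radius frame; every candidate has L = ρ·(t + p + q).
LSL: p² = 2 + d² − 2cos(α−β) + 2d(sin α − sin β) = 84.278335; p = √p² = 9.180323; φ = atan2(cos β − cos α, d + sin α − sin β) = -0.032784 rad; t = (φ − α) mod 2π = 6.127337 rad, q = (β − φ) mod 2π = 5.508773 rad → L = 2.98·(6.127337 + 9.180323 + 5.508773) = 2.98·20.816433 = 62.032972 m
RSR: p² = 2 + d² − 2cos(α−β) + 2d(sin β − sin α) = 56.118471; p = √p² = 7.491226; φ = atan2(cos α − cos β, d − sin α + sin β) = 0.040179 rad; t = (α − φ) mod 2π = 0.082885 rad, q = (φ − β) mod 2π = 0.847375 rad → L = 2.98·(0.082885 + 7.491226 + 0.847375) = 2.98·8.421487 = 25.096031 m
LSR: p² = d² − 2 + 2cos(α−β) + 2d(sin α + sin β) = 58.599275; p = √p² = 7.655016; φ = atan2(−cos α − cos β, d + sin α + sin β) − atan2(−2, p) = 0.041076 rad; t = (φ − α) mod 2π = 6.201197 rad, q = (φ − β) mod 2π = 0.848272 rad → L = 2.98·(6.201197 + 7.655016 + 0.848272) = 2.98·14.704485 = 43.819366 m
RSL: p² = d² − 2 + 2cos(α−β) − 2d(sin α + sin β) = 78.578533; p = √p² = 8.864453; φ = atan2(cos α + cos β, d − sin α − sin β) − atan2(2, p) = -0.035517 rad; t = (α − φ) mod 2π = 0.158582 rad, q = (β − φ) mod 2π = 5.511506 rad → L = 2.98·(0.158582 + 8.864453 + 5.511506) = 2.98·14.534541 = 43.312934 m
RLR: c = (6 − d² + 2cos(α−β) + 2d(sin α − sin β))/8 = -6.014809, |c| > 1 → infeasible
LRL: c = (6 − d² + 2cos(α−β) − 2d(sin α − sin β))/8 = -9.534792, |c| > 1 → infeasible
Shortest: RSR with L = 25.096031 m ≈ 25.0960 m
Convert RSR to answer units (arcs ×180/π): t = 0.082885·180/π = 4.7490°, p = ρ·p = 2.98·7.491226 = 22.3239 m, q = 0.847375·180/π = 48.5510°, L = 25.0960 m.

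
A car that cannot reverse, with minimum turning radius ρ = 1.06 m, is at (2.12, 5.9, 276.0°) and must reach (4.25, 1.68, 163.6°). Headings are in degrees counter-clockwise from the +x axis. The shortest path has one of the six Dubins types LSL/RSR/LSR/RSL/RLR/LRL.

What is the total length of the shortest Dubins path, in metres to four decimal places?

6.9260 m

Let ψ = atan2(Δy, Δx) = atan2(-4.22, 2.13) = -63.2181° be the start→goal bearing.
Normalize: d = |goal − start| / ρ = 4.727082/1.06 = 4.459511, α = (θ_start − ψ) mod 360° = 339.2181° = 5.920473 rad, β = (θ_goal − ψ) mod 360° = 226.8181° = 3.958723 rad.
Common terms: sin α = -0.354811, cos α = 0.934938, sin β = -0.729185, cos β = -0.684316, cos(α−β) = -0.381070, d² = 19.887237. Work in radians in the unit-radius frame; every candidate has L = ρ·(t + p + q).
LSL: p² = 2 + d² − 2cos(α−β) + 2d(sin α − sin β) = 25.988428; p = √p² = 5.097885; φ = atan2(cos β − cos α, d + sin α − sin β) = -0.323232 rad; t = (φ − α) mod 2π = 0.039480 rad, q = (β − φ) mod 2π = 4.281955 rad → L = 1.06·(0.039480 + 5.097885 + 4.281955) = 1.06·9.419320 = 9.984479 m
RSR: p² = 2 + d² − 2cos(α−β) + 2d(sin β − sin α) = 19.310329; p = √p² = 4.394352; φ = atan2(cos α − cos β, d − sin α + sin β) = 0.377379 rad; t = (α − φ) mod 2π = 5.543094 rad, q = (φ − β) mod 2π = 2.701841 rad → L = 1.06·(5.543094 + 4.394352 + 2.701841) = 1.06·12.639287 = 13.397645 m
LSR: p² = d² − 2 + 2cos(α−β) + 2d(sin α + sin β) = 7.456910; p = √p² = 2.730734; φ = atan2(−cos α − cos β, d + sin α + sin β) − atan2(−2, p) = 0.558033 rad; t = (φ − α) mod 2π = 0.920745 rad, q = (φ − β) mod 2π = 2.882495 rad → L = 1.06·(0.920745 + 2.730734 + 2.882495) = 1.06·6.533975 = 6.926013 m
RSL: p² = d² − 2 + 2cos(α−β) − 2d(sin α + sin β) = 26.793284; p = √p² = 5.176223; φ = atan2(cos α + cos β, d − sin α − sin β) − atan2(2, p) = -0.323533 rad; t = (α − φ) mod 2π = 6.244006 rad, q = (β − φ) mod 2π = 4.282256 rad → L = 1.06·(6.244006 + 5.176223 + 4.282256) = 1.06·15.702485 = 16.644634 m
RLR: c = (6 − d² + 2cos(α−β) + 2d(sin α − sin β))/8 = -1.413791, |c| > 1 → infeasible
LRL: c = (6 − d² + 2cos(α−β) − 2d(sin α − sin β))/8 = -2.248553, |c| > 1 → infeasible
Shortest: LSR with L = 6.926013 m ≈ 6.9260 m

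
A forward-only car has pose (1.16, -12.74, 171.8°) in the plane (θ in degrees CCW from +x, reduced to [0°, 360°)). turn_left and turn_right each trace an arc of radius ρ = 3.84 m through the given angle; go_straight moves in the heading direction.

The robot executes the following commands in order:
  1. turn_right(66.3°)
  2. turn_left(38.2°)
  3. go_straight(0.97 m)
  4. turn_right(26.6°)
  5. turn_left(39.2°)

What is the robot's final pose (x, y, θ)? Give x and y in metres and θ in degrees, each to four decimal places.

set_pose: (x, y, θ) = (1.1600, -12.7400, 171.8000°), ρ = 3.84
turn_right(66.3°): centre at ρ to the right, rotate −66.3° → (-1.9926, -9.9655, 105.5000°)
turn_left(38.2°): centre at ρ to the left, rotate +38.2° → (-3.4197, -7.8969, 143.7000°)
go_straight(0.97): x += 0.97·cos θ, y += 0.97·sin θ → (-4.2014, -7.3226, 143.7000°)
turn_right(26.6°): centre at ρ to the right, rotate −26.6° → (-5.3465, -5.9772, 117.1000°)
turn_left(39.2°): centre at ρ to the left, rotate +39.2° → (-7.2214, -4.2103, 156.3000°)

(-7.2214, -4.2103, 156.3000°)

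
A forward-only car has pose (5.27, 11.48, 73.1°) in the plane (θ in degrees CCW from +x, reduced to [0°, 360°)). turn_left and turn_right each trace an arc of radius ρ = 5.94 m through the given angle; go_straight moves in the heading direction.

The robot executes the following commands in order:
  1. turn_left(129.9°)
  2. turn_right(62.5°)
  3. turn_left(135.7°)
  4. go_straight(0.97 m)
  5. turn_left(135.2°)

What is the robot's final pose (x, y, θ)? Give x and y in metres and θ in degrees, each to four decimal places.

(-7.8650, 10.3053, 51.4000°)

set_pose: (x, y, θ) = (5.2700, 11.4800, 73.1000°), ρ = 5.94
turn_left(129.9°): centre at ρ to the left, rotate +129.9° → (-2.7344, 18.6746, 203.0000°)
turn_right(62.5°): centre at ρ to the right, rotate −62.5° → (-8.8337, 19.5589, 140.5000°)
turn_left(135.7°): centre at ρ to the left, rotate +135.7° → (-18.5172, 14.3340, 276.2000°)
go_straight(0.97): x += 0.97·cos θ, y += 0.97·sin θ → (-18.4125, 13.3696, 276.2000°)
turn_left(135.2°): centre at ρ to the left, rotate +135.2° → (-7.8650, 10.3053, 411.4000° ≡ 51.4000°)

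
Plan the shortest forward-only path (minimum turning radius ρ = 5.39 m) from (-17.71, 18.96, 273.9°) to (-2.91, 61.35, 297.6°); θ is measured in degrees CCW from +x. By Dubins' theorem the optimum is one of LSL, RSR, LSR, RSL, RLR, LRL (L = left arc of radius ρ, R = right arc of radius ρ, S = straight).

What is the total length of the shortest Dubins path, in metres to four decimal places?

70.9092 m

Let ψ = atan2(Δy, Δx) = atan2(42.39, 14.80) = 70.7539° be the start→goal bearing.
Normalize: d = |goal − start| / ρ = 44.899355/5.39 = 8.330122, α = (θ_start − ψ) mod 360° = 203.1461° = 3.545568 rad, β = (θ_goal − ψ) mod 360° = 226.8461° = 3.959211 rad.
Common terms: sin α = -0.393077, cos α = -0.919506, sin β = -0.729519, cos β = -0.683961, cos(α−β) = 0.915663, d² = 69.390925. Work in radians in the unit-radius frame; every candidate has L = ρ·(t + p + q).
LSL: p² = 2 + d² − 2cos(α−β) + 2d(sin α − sin β) = 75.164808; p = √p² = 8.669764; φ = atan2(cos β − cos α, d + sin α − sin β) = 0.027172 rad; t = (φ − α) mod 2π = 2.764789 rad, q = (β − φ) mod 2π = 3.932039 rad → L = 5.39·(2.764789 + 8.669764 + 3.932039) = 5.39·15.366592 = 82.825933 m
RSR: p² = 2 + d² − 2cos(α−β) + 2d(sin β − sin α) = 63.954392; p = √p² = 7.997149; φ = atan2(cos α − cos β, d − sin α + sin β) = -0.029458 rad; t = (α − φ) mod 2π = 3.575026 rad, q = (φ − β) mod 2π = 2.294516 rad → L = 5.39·(3.575026 + 7.997149 + 2.294516) = 5.39·13.866691 = 74.741466 m
LSR: p² = d² − 2 + 2cos(α−β) + 2d(sin α + sin β) = 50.519532; p = √p² = 7.107709; φ = atan2(−cos α − cos β, d + sin α + sin β) − atan2(−2, p) = 0.493198 rad; t = (φ − α) mod 2π = 3.230816 rad, q = (φ − β) mod 2π = 2.817173 rad → L = 5.39·(3.230816 + 7.107709 + 2.817173) = 5.39·13.155697 = 70.909209 m
RSL: p² = d² − 2 + 2cos(α−β) − 2d(sin α + sin β) = 87.924969; p = √p² = 9.376832; φ = atan2(cos α + cos β, d − sin α − sin β) − atan2(2, p) = -0.378173 rad; t = (α − φ) mod 2π = 3.923741 rad, q = (β − φ) mod 2π = 4.337384 rad → L = 5.39·(3.923741 + 9.376832 + 4.337384) = 5.39·17.637957 = 95.068591 m
RLR: c = (6 − d² + 2cos(α−β) + 2d(sin α − sin β))/8 = -6.994299, |c| > 1 → infeasible
LRL: c = (6 − d² + 2cos(α−β) − 2d(sin α − sin β))/8 = -8.395601, |c| > 1 → infeasible
Shortest: LSR with L = 70.909209 m ≈ 70.9092 m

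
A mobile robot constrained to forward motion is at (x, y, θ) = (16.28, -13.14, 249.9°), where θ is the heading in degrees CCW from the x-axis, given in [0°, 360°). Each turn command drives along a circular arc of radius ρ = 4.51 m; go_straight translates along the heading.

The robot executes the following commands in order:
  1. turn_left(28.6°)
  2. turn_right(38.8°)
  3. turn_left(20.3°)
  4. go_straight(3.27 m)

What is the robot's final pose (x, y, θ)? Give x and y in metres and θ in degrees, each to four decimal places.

(14.3729, -23.0112, 260.0000°)

set_pose: (x, y, θ) = (16.2800, -13.1400, 249.9000°), ρ = 4.51
turn_left(28.6°): centre at ρ to the left, rotate +28.6° → (16.0549, -15.3565, 278.5000°)
turn_right(38.8°): centre at ρ to the right, rotate −38.8° → (15.4883, -18.2986, 239.7000°)
turn_left(20.3°): centre at ρ to the left, rotate +20.3° → (14.9407, -19.7908, 260.0000°)
go_straight(3.27): x += 3.27·cos θ, y += 3.27·sin θ → (14.3729, -23.0112, 260.0000°)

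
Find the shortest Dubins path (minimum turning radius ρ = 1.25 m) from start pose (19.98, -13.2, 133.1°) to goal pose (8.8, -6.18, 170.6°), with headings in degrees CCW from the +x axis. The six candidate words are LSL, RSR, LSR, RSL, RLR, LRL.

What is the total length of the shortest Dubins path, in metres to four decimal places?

Let ψ = atan2(Δy, Δx) = atan2(7.02, -11.18) = 147.8750° be the start→goal bearing.
Normalize: d = |goal − start| / ρ = 13.201242/1.25 = 10.560994, α = (θ_start − ψ) mod 360° = 345.2250° = 6.025313 rad, β = (θ_goal − ψ) mod 360° = 22.7250° = 0.396626 rad.
Common terms: sin α = -0.255024, cos α = 0.966935, sin β = 0.386309, cos β = 0.922370, cos(α−β) = 0.793353, d² = 111.534592. Work in radians in the unit-radius frame; every candidate has L = ρ·(t + p + q).
LSL: p² = 2 + d² − 2cos(α−β) + 2d(sin α − sin β) = 98.401670; p = √p² = 9.919762; φ = atan2(cos β − cos α, d + sin α − sin β) = -0.004493 rad; t = (φ − α) mod 2π = 0.253380 rad, q = (β − φ) mod 2π = 0.401119 rad → L = 1.25·(0.253380 + 9.919762 + 0.401119) = 1.25·10.574260 = 13.217825 m
RSR: p² = 2 + d² − 2cos(α−β) + 2d(sin β − sin α) = 125.494101; p = √p² = 11.202415; φ = atan2(cos α − cos β, d − sin α + sin β) = 0.003978 rad; t = (α − φ) mod 2π = 6.021335 rad, q = (φ − β) mod 2π = 5.890537 rad → L = 1.25·(6.021335 + 11.202415 + 5.890537) = 1.25·23.114287 = 28.892859 m
LSR: p² = d² − 2 + 2cos(α−β) + 2d(sin α + sin β) = 113.894291; p = √p² = 10.672127; φ = atan2(−cos α − cos β, d + sin α + sin β) − atan2(−2, p) = 0.010363 rad; t = (φ − α) mod 2π = 0.268235 rad, q = (φ − β) mod 2π = 5.896922 rad → L = 1.25·(0.268235 + 10.672127 + 5.896922) = 1.25·16.837284 = 21.046604 m
RSL: p² = d² − 2 + 2cos(α−β) − 2d(sin α + sin β) = 108.348307; p = √p² = 10.409049; φ = atan2(cos α + cos β, d − sin α − sin β) − atan2(2, p) = -0.010624 rad; t = (α − φ) mod 2π = 6.035937 rad, q = (β − φ) mod 2π = 0.407250 rad → L = 1.25·(6.035937 + 10.409049 + 0.407250) = 1.25·16.852236 = 21.065295 m
RLR: c = (6 − d² + 2cos(α−β) + 2d(sin α − sin β))/8 = -14.686763, |c| > 1 → infeasible
LRL: c = (6 − d² + 2cos(α−β) − 2d(sin α − sin β))/8 = -11.300209, |c| > 1 → infeasible
Shortest: LSL with L = 13.217825 m ≈ 13.2178 m

13.2178 m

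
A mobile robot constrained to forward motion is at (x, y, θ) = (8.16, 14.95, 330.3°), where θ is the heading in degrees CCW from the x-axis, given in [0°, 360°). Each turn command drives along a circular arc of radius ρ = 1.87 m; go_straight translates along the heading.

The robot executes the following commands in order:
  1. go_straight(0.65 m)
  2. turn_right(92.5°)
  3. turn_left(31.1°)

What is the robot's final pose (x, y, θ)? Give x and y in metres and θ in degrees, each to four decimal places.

(9.0932, 11.0466, 268.9000°)

set_pose: (x, y, θ) = (8.1600, 14.9500, 330.3000°), ρ = 1.87
go_straight(0.65): x += 0.65·cos θ, y += 0.65·sin θ → (8.7246, 14.6280, 330.3000°)
turn_right(92.5°): centre at ρ to the right, rotate −92.5° → (9.3805, 12.0071, 237.8000°)
turn_left(31.1°): centre at ρ to the left, rotate +31.1° → (9.0932, 11.0466, 268.9000°)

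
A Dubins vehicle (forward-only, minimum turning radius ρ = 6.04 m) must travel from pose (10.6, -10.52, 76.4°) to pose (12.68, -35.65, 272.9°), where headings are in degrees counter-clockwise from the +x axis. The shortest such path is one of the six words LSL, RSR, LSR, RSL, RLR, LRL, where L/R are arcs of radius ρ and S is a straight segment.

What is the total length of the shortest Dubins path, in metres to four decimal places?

43.3828 m

Let ψ = atan2(Δy, Δx) = atan2(-25.13, 2.08) = -85.2684° be the start→goal bearing.
Normalize: d = |goal − start| / ρ = 25.215933/6.04 = 4.174823, α = (θ_start − ψ) mod 360° = 161.6684° = 2.821647 rad, β = (θ_goal − ψ) mod 360° = 358.1684° = 6.251218 rad.
Common terms: sin α = 0.314515, cos α = -0.949252, sin β = -0.031961, cos β = 0.999489, cos(α−β) = -0.958820, d² = 17.429151. Work in radians in the unit-radius frame; every candidate has L = ρ·(t + p + q).
LSL: p² = 2 + d² − 2cos(α−β) + 2d(sin α − sin β) = 24.239749; p = √p² = 4.923388; φ = atan2(cos β − cos α, d + sin α − sin β) = 0.406953 rad; t = (φ − α) mod 2π = 3.868492 rad, q = (β − φ) mod 2π = 5.844265 rad → L = 6.04·(3.868492 + 4.923388 + 5.844265) = 6.04·14.636145 = 88.402317 m
RSR: p² = 2 + d² − 2cos(α−β) + 2d(sin β − sin α) = 18.453831; p = √p² = 4.295792; φ = atan2(cos α − cos β, d − sin α + sin β) = -0.470845 rad; t = (α − φ) mod 2π = 3.292492 rad, q = (φ − β) mod 2π = 5.844307 rad → L = 6.04·(3.292492 + 4.295792 + 5.844307) = 6.04·13.432591 = 81.132849 m
LSR: p² = d² − 2 + 2cos(α−β) + 2d(sin α + sin β) = 15.870738; p = √p² = 3.983809; φ = atan2(−cos α − cos β, d + sin α + sin β) − atan2(−2, p) = 0.454002 rad; t = (φ − α) mod 2π = 3.915541 rad, q = (φ − β) mod 2π = 0.485969 rad → L = 6.04·(3.915541 + 3.983809 + 0.485969) = 6.04·8.385319 = 50.647326 m
RSL: p² = d² − 2 + 2cos(α−β) − 2d(sin α + sin β) = 11.152284; p = √p² = 3.339504; φ = atan2(cos α + cos β, d − sin α − sin β) − atan2(2, p) = -0.526698 rad; t = (α − φ) mod 2π = 3.348344 rad, q = (β − φ) mod 2π = 0.494731 rad → L = 6.04·(3.348344 + 3.339504 + 0.494731) = 6.04·7.182579 = 43.382778 m
RLR: c = (6 − d² + 2cos(α−β) + 2d(sin α − sin β))/8 = -1.306729, |c| > 1 → infeasible
LRL: c = (6 − d² + 2cos(α−β) − 2d(sin α − sin β))/8 = -2.029969, |c| > 1 → infeasible
Shortest: RSL with L = 43.382778 m ≈ 43.3828 m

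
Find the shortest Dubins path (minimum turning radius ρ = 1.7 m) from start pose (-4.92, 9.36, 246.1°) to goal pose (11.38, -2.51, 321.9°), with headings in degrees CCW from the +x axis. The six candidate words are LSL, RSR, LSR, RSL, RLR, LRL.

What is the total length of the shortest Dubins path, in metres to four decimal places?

Let ψ = atan2(Δy, Δx) = atan2(-11.87, 16.30) = -36.0629° be the start→goal bearing.
Normalize: d = |goal − start| / ρ = 20.164000/1.7 = 11.861177, α = (θ_start − ψ) mod 360° = 282.1629° = 4.924671 rad, β = (θ_goal − ψ) mod 360° = 357.9629° = 6.247631 rad.
Common terms: sin α = -0.977553, cos α = 0.210692, sin β = -0.035547, cos β = 0.999368, cos(α−β) = 0.245307, d² = 140.687509. Work in radians in the unit-radius frame; every candidate has L = ρ·(t + p + q).
LSL: p² = 2 + d² − 2cos(α−β) + 2d(sin α − sin β) = 119.850301; p = √p² = 10.947616; φ = atan2(cos β − cos α, d + sin α − sin β) = 0.072103 rad; t = (φ − α) mod 2π = 1.430617 rad, q = (β − φ) mod 2π = 6.175528 rad → L = 1.7·(1.430617 + 10.947616 + 6.175528) = 1.7·18.553761 = 31.541394 m
RSR: p² = 2 + d² − 2cos(α−β) + 2d(sin β − sin α) = 164.543487; p = √p² = 12.827451; φ = atan2(cos α − cos β, d − sin α + sin β) = -0.061522 rad; t = (α − φ) mod 2π = 4.986194 rad, q = (φ − β) mod 2π = 6.257217 rad → L = 1.7·(4.986194 + 12.827451 + 6.257217) = 1.7·24.070862 = 40.920465 m
LSR: p² = d² − 2 + 2cos(α−β) + 2d(sin α + sin β) = 115.145022; p = √p² = 10.730565; φ = atan2(−cos α − cos β, d + sin α + sin β) − atan2(−2, p) = 0.073182 rad; t = (φ − α) mod 2π = 1.431696 rad, q = (φ − β) mod 2π = 0.108737 rad → L = 1.7·(1.431696 + 10.730565 + 0.108737) = 1.7·12.270998 = 20.860696 m
RSL: p² = d² − 2 + 2cos(α−β) − 2d(sin α + sin β) = 163.211225; p = √p² = 12.775415; φ = atan2(cos α + cos β, d − sin α − sin β) − atan2(2, p) = -0.061575 rad; t = (α − φ) mod 2π = 4.986246 rad, q = (β − φ) mod 2π = 0.026021 rad → L = 1.7·(4.986246 + 12.775415 + 0.026021) = 1.7·17.787682 = 30.239060 m
RLR: c = (6 − d² + 2cos(α−β) + 2d(sin α − sin β))/8 = -19.567936, |c| > 1 → infeasible
LRL: c = (6 − d² + 2cos(α−β) − 2d(sin α − sin β))/8 = -13.981288, |c| > 1 → infeasible
Shortest: LSR with L = 20.860696 m ≈ 20.8607 m

20.8607 m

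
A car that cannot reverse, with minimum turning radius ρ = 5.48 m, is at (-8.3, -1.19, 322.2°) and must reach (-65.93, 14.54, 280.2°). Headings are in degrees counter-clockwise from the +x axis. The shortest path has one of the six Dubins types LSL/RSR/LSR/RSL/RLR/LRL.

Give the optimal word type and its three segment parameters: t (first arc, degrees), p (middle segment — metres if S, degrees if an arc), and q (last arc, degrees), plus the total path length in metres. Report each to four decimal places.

RSL: t = 177.3672°, p = 52.0692 m, q = 135.3672°, L = 81.9804 m

Let ψ = atan2(Δy, Δx) = atan2(15.73, -57.63) = 164.7331° be the start→goal bearing.
Normalize: d = |goal − start| / ρ = 59.738177/5.48 = 10.901127, α = (θ_start − ψ) mod 360° = 157.4669° = 2.748316 rad, β = (θ_goal − ψ) mod 360° = 115.4669° = 2.015278 rad.
Common terms: sin α = 0.383217, cos α = -0.923658, sin β = 0.902834, cos β = -0.429990, cos(α−β) = 0.743145, d² = 118.834574. Work in radians in the unit-radius frame; every candidate has L = ρ·(t + p + q).
LSL: p² = 2 + d² − 2cos(α−β) + 2d(sin α − sin β) = 108.019469; p = √p² = 10.393242; φ = atan2(cos β − cos α, d + sin α − sin β) = 0.047517 rad; t = (φ − α) mod 2π = 3.582386 rad, q = (β − φ) mod 2π = 1.967761 rad → L = 5.48·(3.582386 + 10.393242 + 1.967761) = 5.48·15.943389 = 87.369769 m
RSR: p² = 2 + d² − 2cos(α−β) + 2d(sin β − sin α) = 130.677100; p = √p² = 11.431408; φ = atan2(cos α − cos β, d − sin α + sin β) = -0.043199 rad; t = (α − φ) mod 2π = 2.791515 rad, q = (φ − β) mod 2π = 4.224709 rad → L = 5.48·(2.791515 + 11.431408 + 4.224709) = 5.48·18.447632 = 101.093024 m
LSR: p² = d² − 2 + 2cos(α−β) + 2d(sin α + sin β) = 146.359676; p = √p² = 12.097920; φ = atan2(−cos α − cos β, d + sin α + sin β) − atan2(−2, p) = 0.274454 rad; t = (φ − α) mod 2π = 3.809323 rad, q = (φ − β) mod 2π = 4.542362 rad → L = 5.48·(3.809323 + 12.097920 + 4.542362) = 5.48·20.449605 = 112.063838 m
RSL: p² = d² − 2 + 2cos(α−β) − 2d(sin α + sin β) = 90.282052; p = √p² = 9.501687; φ = atan2(cos α + cos β, d − sin α − sin β) − atan2(2, p) = -0.347325 rad; t = (α − φ) mod 2π = 3.095641 rad, q = (β − φ) mod 2π = 2.362603 rad → L = 5.48·(3.095641 + 9.501687 + 2.362603) = 5.48·14.959930 = 81.980418 m
RLR: c = (6 − d² + 2cos(α−β) + 2d(sin α − sin β))/8 = -15.334638, |c| > 1 → infeasible
LRL: c = (6 − d² + 2cos(α−β) − 2d(sin α − sin β))/8 = -12.502434, |c| > 1 → infeasible
Shortest: RSL with L = 81.980418 m ≈ 81.9804 m
Convert RSL to answer units (arcs ×180/π): t = 3.095641·180/π = 177.3672°, p = ρ·p = 5.48·9.501687 = 52.0692 m, q = 2.362603·180/π = 135.3672°, L = 81.9804 m.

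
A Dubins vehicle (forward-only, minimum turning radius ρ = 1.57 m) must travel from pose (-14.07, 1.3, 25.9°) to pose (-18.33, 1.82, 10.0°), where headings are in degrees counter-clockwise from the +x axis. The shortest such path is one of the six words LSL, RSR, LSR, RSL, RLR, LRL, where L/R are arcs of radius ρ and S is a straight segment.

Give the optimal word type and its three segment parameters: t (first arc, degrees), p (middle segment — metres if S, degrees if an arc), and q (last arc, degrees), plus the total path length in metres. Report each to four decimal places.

LSL: t = 144.4537°, p = 3.9020 m, q = 199.6463°, L = 13.3309 m

Let ψ = atan2(Δy, Δx) = atan2(0.52, -4.26) = 173.0406° be the start→goal bearing.
Normalize: d = |goal − start| / ρ = 4.291620/1.57 = 2.733516, α = (θ_start − ψ) mod 360° = 212.8594° = 3.715098 rad, β = (θ_goal − ψ) mod 360° = 196.9594° = 3.437590 rad.
Common terms: sin α = -0.542580, cos α = -0.840004, sin β = -0.291694, cos β = -0.956512, cos(α−β) = 0.961741, d² = 7.472108. Work in radians in the unit-radius frame; every candidate has L = ρ·(t + p + q).
LSL: p² = 2 + d² − 2cos(α−β) + 2d(sin α − sin β) = 6.177028; p = √p² = 2.485363; φ = atan2(cos β − cos α, d + sin α − sin β) = -0.046895 rad; t = (φ − α) mod 2π = 2.521193 rad, q = (β − φ) mod 2π = 3.484485 rad → L = 1.57·(2.521193 + 2.485363 + 3.484485) = 1.57·8.491041 = 13.330934 m
RSR: p² = 2 + d² − 2cos(α−β) + 2d(sin β − sin α) = 8.920224; p = √p² = 2.986674; φ = atan2(cos α − cos β, d − sin α + sin β) = 0.039019 rad; t = (α − φ) mod 2π = 3.676079 rad, q = (φ − β) mod 2π = 2.884614 rad → L = 1.57·(3.676079 + 2.986674 + 2.884614) = 1.57·9.547367 = 14.989366 m
LSR: p² = d² − 2 + 2cos(α−β) + 2d(sin α + sin β) = 2.834589; p = √p² = 1.683624; φ = atan2(−cos α − cos β, d + sin α + sin β) − atan2(−2, p) = 1.628685 rad; t = (φ − α) mod 2π = 4.196772 rad, q = (φ − β) mod 2π = 4.474280 rad → L = 1.57·(4.196772 + 1.683624 + 4.474280) = 1.57·10.354676 = 16.256841 m
RSL: p² = d² − 2 + 2cos(α−β) − 2d(sin α + sin β) = 11.956593; p = √p² = 3.457831; φ = atan2(cos α + cos β, d − sin α − sin β) − atan2(2, p) = -0.990857 rad; t = (α − φ) mod 2π = 4.705955 rad, q = (β − φ) mod 2π = 4.428448 rad → L = 1.57·(4.705955 + 3.457831 + 4.428448) = 1.57·12.592234 = 19.769807 m
RLR: c = (6 − d² + 2cos(α−β) + 2d(sin α − sin β))/8 = -0.115028; p = 2π − arccos c = 4.597106 rad; φ = atan2(cos α − cos β, d − sin α + sin β) = 0.039019 rad; t = (α − φ + p/2) mod 2π = 5.974632 rad, q = (α − β − t + p) mod 2π = 5.183167 rad → L = 1.57·(5.974632 + 4.597106 + 5.183167) = 1.57·15.754904 = 24.735200 m
LRL: c = (6 − d² + 2cos(α−β) − 2d(sin α − sin β))/8 = 0.227872; p = 2π − arccos c = 4.942280 rad; φ = atan2(cos β − cos α, d + sin α − sin β) = -0.046895 rad; t = (φ − α + p/2) mod 2π = 4.992333 rad, q = (β − α − t + p) mod 2π = 5.955625 rad → L = 1.57·(4.992333 + 4.942280 + 5.955625) = 1.57·15.890238 = 24.947674 m
Shortest: LSL with L = 13.330934 m ≈ 13.3309 m
Convert LSL to answer units (arcs ×180/π): t = 2.521193·180/π = 144.4537°, p = ρ·p = 1.57·2.485363 = 3.9020 m, q = 3.484485·180/π = 199.6463°, L = 13.3309 m.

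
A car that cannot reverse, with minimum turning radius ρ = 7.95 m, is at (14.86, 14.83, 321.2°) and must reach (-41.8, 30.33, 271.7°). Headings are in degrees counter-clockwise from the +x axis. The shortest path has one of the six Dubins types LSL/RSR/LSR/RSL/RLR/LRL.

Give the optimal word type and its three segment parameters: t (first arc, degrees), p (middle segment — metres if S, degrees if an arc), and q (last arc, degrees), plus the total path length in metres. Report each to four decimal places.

Let ψ = atan2(Δy, Δx) = atan2(15.50, -56.66) = 164.7004° be the start→goal bearing.
Normalize: d = |goal − start| / ρ = 58.741856/7.95 = 7.388913, α = (θ_start − ψ) mod 360° = 156.4996° = 2.731433 rad, β = (θ_goal − ψ) mod 360° = 106.9996° = 1.867495 rad.
Common terms: sin α = 0.398755, cos α = -0.917057, sin β = 0.956307, cos β = -0.292365, cos(α−β) = 0.649448, d² = 54.596030. Work in radians in the unit-radius frame; every candidate has L = ρ·(t + p + q).
LSL: p² = 2 + d² − 2cos(α−β) + 2d(sin α − sin β) = 47.057738; p = √p² = 6.859864; φ = atan2(cos β − cos α, d + sin α − sin β) = 0.091191 rad; t = (φ − α) mod 2π = 3.642943 rad, q = (β − φ) mod 2π = 1.776304 rad → L = 7.95·(3.642943 + 6.859864 + 1.776304) = 7.95·12.279112 = 97.618937 m
RSR: p² = 2 + d² − 2cos(α−β) + 2d(sin β − sin α) = 63.536531; p = √p² = 7.970981; φ = atan2(cos α − cos β, d − sin α + sin β) = -0.078451 rad; t = (α − φ) mod 2π = 2.809885 rad, q = (φ − β) mod 2π = 4.337239 rad → L = 7.95·(2.809885 + 7.970981 + 4.337239) = 7.95·15.118104 = 120.188925 m
LSR: p² = d² − 2 + 2cos(α−β) + 2d(sin α + sin β) = 73.919799; p = √p² = 8.597662; φ = atan2(−cos α − cos β, d + sin α + sin β) − atan2(−2, p) = 0.366000 rad; t = (φ − α) mod 2π = 3.917751 rad, q = (φ − β) mod 2π = 4.781689 rad → L = 7.95·(3.917751 + 8.597662 + 4.781689) = 7.95·17.297103 = 137.511972 m
RSL: p² = d² − 2 + 2cos(α−β) − 2d(sin α + sin β) = 33.870054; p = √p² = 5.819798; φ = atan2(cos α + cos β, d − sin α − sin β) − atan2(2, p) = -0.528829 rad; t = (α − φ) mod 2π = 3.260262 rad, q = (β − φ) mod 2π = 2.396324 rad → L = 7.95·(3.260262 + 5.819798 + 2.396324) = 7.95·11.476385 = 91.237260 m
RLR: c = (6 − d² + 2cos(α−β) + 2d(sin α − sin β))/8 = -6.942066, |c| > 1 → infeasible
LRL: c = (6 − d² + 2cos(α−β) − 2d(sin α − sin β))/8 = -4.882217, |c| > 1 → infeasible
Shortest: RSL with L = 91.237260 m ≈ 91.2373 m
Convert RSL to answer units (arcs ×180/π): t = 3.260262·180/π = 186.7993°, p = ρ·p = 7.95·5.819798 = 46.2674 m, q = 2.396324·180/π = 137.2993°, L = 91.2373 m.

RSL: t = 186.7993°, p = 46.2674 m, q = 137.2993°, L = 91.2373 m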